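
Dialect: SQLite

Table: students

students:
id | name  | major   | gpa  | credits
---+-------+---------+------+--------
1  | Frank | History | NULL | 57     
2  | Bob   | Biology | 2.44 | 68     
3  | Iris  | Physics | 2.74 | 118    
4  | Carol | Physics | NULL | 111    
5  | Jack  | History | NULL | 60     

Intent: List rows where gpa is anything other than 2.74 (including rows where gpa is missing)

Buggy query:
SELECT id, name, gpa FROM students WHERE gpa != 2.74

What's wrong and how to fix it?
Bug: Inequality against NULL is unknown, not true; rows with NULL are dropped

Fix: Add an explicit OR gpa IS NULL to include the missing-value rows

Corrected query:
SELECT id, name, gpa FROM students WHERE gpa != 2.74 OR gpa IS NULL

Result:
id | name  | gpa 
---+-------+-----
1  | Frank | NULL
2  | Bob   | 2.44
4  | Carol | NULL
5  | Jack  | NULL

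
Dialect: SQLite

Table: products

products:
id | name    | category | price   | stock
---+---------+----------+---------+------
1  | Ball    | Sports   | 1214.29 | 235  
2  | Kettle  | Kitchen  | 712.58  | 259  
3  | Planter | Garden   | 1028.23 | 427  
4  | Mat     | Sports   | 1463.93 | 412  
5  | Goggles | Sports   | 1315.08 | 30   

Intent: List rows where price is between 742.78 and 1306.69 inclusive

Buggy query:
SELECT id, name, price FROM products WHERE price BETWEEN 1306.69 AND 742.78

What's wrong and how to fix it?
Bug: The bounds are reversed; BETWEEN a AND b requires a <= b to match anything

Fix: Swap the bounds so the smaller value comes first

Corrected query:
SELECT id, name, price FROM products WHERE price BETWEEN 742.78 AND 1306.69

Result:
id | name    | price  
---+---------+--------
1  | Ball    | 1214.29
3  | Planter | 1028.23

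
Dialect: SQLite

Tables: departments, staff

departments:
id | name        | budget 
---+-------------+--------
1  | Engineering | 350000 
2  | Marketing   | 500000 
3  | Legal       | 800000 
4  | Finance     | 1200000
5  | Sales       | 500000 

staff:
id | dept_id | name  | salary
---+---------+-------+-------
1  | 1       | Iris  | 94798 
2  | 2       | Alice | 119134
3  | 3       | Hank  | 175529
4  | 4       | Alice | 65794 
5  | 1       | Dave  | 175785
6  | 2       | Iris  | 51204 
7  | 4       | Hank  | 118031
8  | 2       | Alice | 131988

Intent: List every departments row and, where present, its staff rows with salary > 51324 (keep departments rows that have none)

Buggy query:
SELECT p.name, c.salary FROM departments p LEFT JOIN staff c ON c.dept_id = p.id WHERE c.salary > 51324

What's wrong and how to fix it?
Bug: A WHERE condition on the right-hand table after LEFT JOIN drops unmatched parents

Fix: Put 'c.salary > 51324' in the JOIN's ON clause instead of WHERE

Corrected query:
SELECT p.name, c.salary FROM departments p LEFT JOIN staff c ON c.dept_id = p.id AND c.salary > 51324

Result:
name        | salary
------------+-------
Engineering | 94798 
Engineering | 175785
Marketing   | 119134
Marketing   | 131988
Legal       | 175529
Finance     | 65794 
Finance     | 118031
Sales       | NULL  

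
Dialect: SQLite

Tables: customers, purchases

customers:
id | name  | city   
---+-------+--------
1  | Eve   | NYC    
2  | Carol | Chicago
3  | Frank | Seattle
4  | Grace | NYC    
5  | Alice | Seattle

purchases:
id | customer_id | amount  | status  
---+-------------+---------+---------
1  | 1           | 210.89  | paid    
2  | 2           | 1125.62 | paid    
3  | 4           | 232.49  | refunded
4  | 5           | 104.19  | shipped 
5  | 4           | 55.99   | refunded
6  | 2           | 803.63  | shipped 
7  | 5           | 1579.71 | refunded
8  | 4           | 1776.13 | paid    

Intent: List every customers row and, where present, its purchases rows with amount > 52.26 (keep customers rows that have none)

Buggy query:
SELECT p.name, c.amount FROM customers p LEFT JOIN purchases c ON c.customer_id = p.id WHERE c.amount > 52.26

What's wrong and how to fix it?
Bug: A WHERE condition on the right-hand table after LEFT JOIN drops unmatched parents

Fix: Move the right-table condition into the ON clause so unmatched parents are kept

Corrected query:
SELECT p.name, c.amount FROM customers p LEFT JOIN purchases c ON c.customer_id = p.id AND c.amount > 52.26

Result:
name  | amount 
------+--------
Eve   | 210.89 
Carol | 803.63 
Carol | 1125.62
Frank | NULL   
Grace | 55.99  
Grace | 232.49 
Grace | 1776.13
Alice | 104.19 
Alice | 1579.71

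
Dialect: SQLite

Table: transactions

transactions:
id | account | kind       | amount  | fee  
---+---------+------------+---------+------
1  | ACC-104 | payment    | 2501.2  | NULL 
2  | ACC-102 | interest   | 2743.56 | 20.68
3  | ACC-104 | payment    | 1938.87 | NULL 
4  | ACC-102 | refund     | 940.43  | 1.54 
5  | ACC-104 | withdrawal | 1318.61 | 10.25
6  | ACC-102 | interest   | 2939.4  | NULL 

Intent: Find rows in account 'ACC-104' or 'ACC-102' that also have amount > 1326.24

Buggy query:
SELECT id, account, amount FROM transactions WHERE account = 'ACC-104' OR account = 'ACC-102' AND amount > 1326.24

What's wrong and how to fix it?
Bug: AND binds tighter than OR, so this parses as account = 'ACC-104' OR (account = 'ACC-102' AND amount > 1326.24)

Fix: Add parentheses around the OR so the AND applies to both alternatives

Corrected query:
SELECT id, account, amount FROM transactions WHERE (account = 'ACC-104' OR account = 'ACC-102') AND amount > 1326.24

Result:
id | account | amount 
---+---------+--------
1  | ACC-104 | 2501.2 
2  | ACC-102 | 2743.56
3  | ACC-104 | 1938.87
6  | ACC-102 | 2939.4 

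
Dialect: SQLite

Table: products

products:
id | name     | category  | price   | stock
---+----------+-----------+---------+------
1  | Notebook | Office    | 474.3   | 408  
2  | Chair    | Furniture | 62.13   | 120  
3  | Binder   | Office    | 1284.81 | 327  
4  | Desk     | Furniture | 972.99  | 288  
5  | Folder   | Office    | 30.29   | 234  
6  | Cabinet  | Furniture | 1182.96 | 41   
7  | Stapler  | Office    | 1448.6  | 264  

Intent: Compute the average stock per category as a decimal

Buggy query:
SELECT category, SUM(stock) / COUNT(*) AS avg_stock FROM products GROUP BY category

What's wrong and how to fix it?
Bug: Both operands are integers, so '/' performs integer division and truncates

Fix: Cast one side to REAL so the division keeps the fractional part

Corrected query:
SELECT category, SUM(stock) * 1.0 / COUNT(*) AS avg_stock FROM products GROUP BY category

Result:
category  | avg_stock 
----------+-----------
Furniture | 149.666667
Office    | 308.25    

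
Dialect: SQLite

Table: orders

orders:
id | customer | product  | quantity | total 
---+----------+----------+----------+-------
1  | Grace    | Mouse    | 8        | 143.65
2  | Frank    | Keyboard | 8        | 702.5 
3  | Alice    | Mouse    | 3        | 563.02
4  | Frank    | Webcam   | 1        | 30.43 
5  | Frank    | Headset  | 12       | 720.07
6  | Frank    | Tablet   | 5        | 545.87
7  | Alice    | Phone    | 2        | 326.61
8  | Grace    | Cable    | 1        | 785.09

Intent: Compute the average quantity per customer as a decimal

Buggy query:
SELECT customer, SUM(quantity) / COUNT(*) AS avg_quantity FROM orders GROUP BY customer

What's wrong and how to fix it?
Bug: SUM(quantity) and COUNT(*) are both integers; the division truncates the fractional part

Fix: Multiply by 1.0 (or CAST to REAL) to force floating-point division

Corrected query:
SELECT customer, SUM(quantity) * 1.0 / COUNT(*) AS avg_quantity FROM orders GROUP BY customer

Result:
customer | avg_quantity
---------+-------------
Alice    | 2.5         
Frank    | 6.5         
Grace    | 4.5         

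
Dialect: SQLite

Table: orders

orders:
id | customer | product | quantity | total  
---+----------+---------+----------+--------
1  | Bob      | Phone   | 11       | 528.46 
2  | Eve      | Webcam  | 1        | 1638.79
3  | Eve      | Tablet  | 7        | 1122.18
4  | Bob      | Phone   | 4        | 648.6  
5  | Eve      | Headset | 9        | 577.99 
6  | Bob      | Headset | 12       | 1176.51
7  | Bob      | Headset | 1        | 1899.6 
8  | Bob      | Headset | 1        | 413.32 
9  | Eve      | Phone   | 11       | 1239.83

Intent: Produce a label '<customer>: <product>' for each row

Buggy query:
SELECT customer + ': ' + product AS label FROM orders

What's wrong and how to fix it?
Bug: SQLite uses || for string concatenation; + coerces text to numbers (yielding 0)

Fix: Replace + with || to concatenate text

Corrected query:
SELECT customer || ': ' || product AS label FROM orders

Result:
label       
------------
Bob: Phone  
Eve: Webcam 
Eve: Tablet 
Bob: Phone  
Eve: Headset
Bob: Headset
Bob: Headset
Bob: Headset
Eve: Phone  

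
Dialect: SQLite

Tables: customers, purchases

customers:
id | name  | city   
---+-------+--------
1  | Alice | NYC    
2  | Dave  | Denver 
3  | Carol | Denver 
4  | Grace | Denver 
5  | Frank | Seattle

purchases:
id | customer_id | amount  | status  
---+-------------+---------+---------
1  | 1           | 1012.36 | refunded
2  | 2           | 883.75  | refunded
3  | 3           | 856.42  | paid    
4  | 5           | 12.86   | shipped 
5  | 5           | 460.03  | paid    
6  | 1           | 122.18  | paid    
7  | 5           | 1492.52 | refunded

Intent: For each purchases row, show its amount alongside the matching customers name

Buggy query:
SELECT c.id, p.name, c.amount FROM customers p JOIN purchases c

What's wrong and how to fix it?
Bug: JOIN with no ON clause produces a cartesian product; every purchases row pairs with every customers row

Fix: Add ON c.customer_id = p.id to the JOIN

Corrected query:
SELECT c.id, p.name, c.amount FROM customers p JOIN purchases c ON c.customer_id = p.id

Result:
id | name  | amount 
---+-------+--------
1  | Alice | 1012.36
2  | Dave  | 883.75 
3  | Carol | 856.42 
4  | Frank | 12.86  
5  | Frank | 460.03 
6  | Alice | 122.18 
7  | Frank | 1492.52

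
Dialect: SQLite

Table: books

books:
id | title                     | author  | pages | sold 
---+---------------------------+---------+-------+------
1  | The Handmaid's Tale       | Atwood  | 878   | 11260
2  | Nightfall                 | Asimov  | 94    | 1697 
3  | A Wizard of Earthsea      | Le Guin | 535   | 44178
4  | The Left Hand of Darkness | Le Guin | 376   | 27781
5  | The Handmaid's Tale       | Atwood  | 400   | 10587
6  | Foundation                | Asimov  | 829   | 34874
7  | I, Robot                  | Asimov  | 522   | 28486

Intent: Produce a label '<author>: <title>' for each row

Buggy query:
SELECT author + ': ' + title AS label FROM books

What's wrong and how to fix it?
Bug: SQLite uses || for string concatenation; + coerces text to numbers (yielding 0)

Fix: Replace + with || to concatenate text

Corrected query:
SELECT author || ': ' || title AS label FROM books

Result:
label                             
----------------------------------
Atwood: The Handmaid's Tale       
Asimov: Nightfall                 
Le Guin: A Wizard of Earthsea     
Le Guin: The Left Hand of Darkness
Atwood: The Handmaid's Tale       
Asimov: Foundation                
Asimov: I, Robot                  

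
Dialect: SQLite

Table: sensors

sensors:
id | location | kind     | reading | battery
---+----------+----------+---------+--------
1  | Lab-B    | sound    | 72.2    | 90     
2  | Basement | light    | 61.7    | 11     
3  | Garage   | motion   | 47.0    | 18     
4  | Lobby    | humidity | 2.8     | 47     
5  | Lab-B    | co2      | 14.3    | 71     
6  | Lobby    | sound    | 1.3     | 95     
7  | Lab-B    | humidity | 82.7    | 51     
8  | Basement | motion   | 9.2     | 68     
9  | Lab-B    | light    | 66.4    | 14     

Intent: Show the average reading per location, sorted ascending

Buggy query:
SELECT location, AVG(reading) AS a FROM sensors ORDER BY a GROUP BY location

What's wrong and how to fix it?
Bug: GROUP BY must precede ORDER BY

Fix: Reorder: SELECT … FROM … GROUP BY … ORDER BY …

Corrected query:
SELECT location, AVG(reading) AS a FROM sensors GROUP BY location ORDER BY a

Result:
location | a    
---------+------
Lobby    | 2.05 
Basement | 35.45
Garage   | 47   
Lab-B    | 58.9 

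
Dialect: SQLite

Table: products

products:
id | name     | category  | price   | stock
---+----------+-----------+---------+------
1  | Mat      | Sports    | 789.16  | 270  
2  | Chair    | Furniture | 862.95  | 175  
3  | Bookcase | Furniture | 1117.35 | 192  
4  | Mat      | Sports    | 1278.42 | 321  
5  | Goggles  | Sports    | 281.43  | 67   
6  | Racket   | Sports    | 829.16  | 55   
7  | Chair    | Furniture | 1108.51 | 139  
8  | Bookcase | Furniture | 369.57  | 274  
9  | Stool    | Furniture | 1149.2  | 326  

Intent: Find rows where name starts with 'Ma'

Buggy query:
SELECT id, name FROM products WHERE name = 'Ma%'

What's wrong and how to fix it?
Bug: Wildcards only work with LIKE; '=' treats '%' as a literal character

Fix: Use LIKE for wildcard pattern matching

Corrected query:
SELECT id, name FROM products WHERE name LIKE 'Ma%'

Result:
id | name
---+-----
1  | Mat 
4  | Mat 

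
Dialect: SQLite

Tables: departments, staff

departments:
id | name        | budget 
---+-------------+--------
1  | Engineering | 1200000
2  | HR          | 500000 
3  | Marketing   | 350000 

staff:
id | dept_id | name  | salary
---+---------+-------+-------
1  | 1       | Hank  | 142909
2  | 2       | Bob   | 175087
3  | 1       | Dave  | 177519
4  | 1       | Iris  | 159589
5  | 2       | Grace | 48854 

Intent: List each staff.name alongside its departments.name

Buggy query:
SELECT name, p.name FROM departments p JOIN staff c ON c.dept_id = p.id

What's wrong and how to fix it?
Bug: Both tables have a 'name' column; the unqualified reference is ambiguous

Fix: Prefix ambiguous columns with the table alias

Corrected query:
SELECT c.name, p.name FROM departments p JOIN staff c ON c.dept_id = p.id

Result:
name  | name       
------+------------
Hank  | Engineering
Bob   | HR         
Dave  | Engineering
Iris  | Engineering
Grace | HR         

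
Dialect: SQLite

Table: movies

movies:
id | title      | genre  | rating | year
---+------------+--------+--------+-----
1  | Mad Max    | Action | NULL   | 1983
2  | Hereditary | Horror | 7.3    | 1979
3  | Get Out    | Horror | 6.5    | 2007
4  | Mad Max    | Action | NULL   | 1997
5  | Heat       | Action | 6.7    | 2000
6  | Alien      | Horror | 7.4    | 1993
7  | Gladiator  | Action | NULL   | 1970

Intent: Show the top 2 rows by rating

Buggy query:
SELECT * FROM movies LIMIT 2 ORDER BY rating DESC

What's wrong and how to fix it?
Bug: LIMIT must come after ORDER BY

Fix: Sort with ORDER BY, then apply LIMIT

Corrected query:
SELECT * FROM movies ORDER BY rating DESC LIMIT 2

Result:
id | title      | genre  | rating | year
---+------------+--------+--------+-----
6  | Alien      | Horror | 7.4    | 1993
2  | Hereditary | Horror | 7.3    | 1979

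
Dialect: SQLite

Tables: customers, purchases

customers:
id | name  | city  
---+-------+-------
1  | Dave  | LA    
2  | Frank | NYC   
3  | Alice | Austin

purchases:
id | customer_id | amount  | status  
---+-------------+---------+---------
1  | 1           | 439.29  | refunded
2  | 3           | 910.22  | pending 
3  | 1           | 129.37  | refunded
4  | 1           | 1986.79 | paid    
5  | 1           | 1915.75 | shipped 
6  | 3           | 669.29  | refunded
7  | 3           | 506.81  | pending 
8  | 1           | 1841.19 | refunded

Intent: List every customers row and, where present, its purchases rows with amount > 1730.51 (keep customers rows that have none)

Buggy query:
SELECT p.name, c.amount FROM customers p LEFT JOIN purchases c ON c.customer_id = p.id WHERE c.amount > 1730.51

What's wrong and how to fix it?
Bug: A WHERE condition on the right-hand table after LEFT JOIN drops unmatched parents

Fix: Move the right-table condition into the ON clause so unmatched parents are kept

Corrected query:
SELECT p.name, c.amount FROM customers p LEFT JOIN purchases c ON c.customer_id = p.id AND c.amount > 1730.51

Result:
name  | amount 
------+--------
Dave  | 1841.19
Dave  | 1915.75
Dave  | 1986.79
Frank | NULL   
Alice | NULL   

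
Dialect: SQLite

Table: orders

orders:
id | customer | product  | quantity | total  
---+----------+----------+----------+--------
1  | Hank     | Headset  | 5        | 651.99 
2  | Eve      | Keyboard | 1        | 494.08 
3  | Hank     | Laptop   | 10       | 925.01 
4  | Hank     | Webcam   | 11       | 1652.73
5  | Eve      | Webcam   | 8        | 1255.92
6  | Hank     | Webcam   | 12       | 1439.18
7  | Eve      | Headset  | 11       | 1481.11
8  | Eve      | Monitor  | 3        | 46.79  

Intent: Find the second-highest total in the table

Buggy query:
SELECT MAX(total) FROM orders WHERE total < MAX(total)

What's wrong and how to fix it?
Bug: The inner MAX is an aggregate inside WHERE, which is not allowed

Fix: Compute the overall MAX in a subquery, then take MAX of rows below it

Corrected query:
SELECT MAX(total) FROM orders WHERE total < (SELECT MAX(total) FROM orders)

Result:
MAX(total)
----------
1481.11   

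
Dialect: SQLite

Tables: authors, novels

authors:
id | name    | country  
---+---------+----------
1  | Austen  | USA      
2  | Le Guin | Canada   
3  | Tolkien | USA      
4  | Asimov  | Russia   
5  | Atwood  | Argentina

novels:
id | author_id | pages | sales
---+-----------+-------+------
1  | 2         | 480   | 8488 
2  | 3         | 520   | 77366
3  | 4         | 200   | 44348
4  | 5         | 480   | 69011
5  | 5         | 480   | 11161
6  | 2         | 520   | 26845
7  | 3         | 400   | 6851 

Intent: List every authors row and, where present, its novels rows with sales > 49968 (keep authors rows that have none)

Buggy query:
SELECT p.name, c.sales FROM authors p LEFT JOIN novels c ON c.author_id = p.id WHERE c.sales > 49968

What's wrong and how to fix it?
Bug: Filtering c.sales in WHERE discards the NULL rows produced by LEFT JOIN, turning it into an inner join

Fix: Put 'c.sales > 49968' in the JOIN's ON clause instead of WHERE

Corrected query:
SELECT p.name, c.sales FROM authors p LEFT JOIN novels c ON c.author_id = p.id AND c.sales > 49968

Result:
name    | sales
--------+------
Austen  | NULL 
Le Guin | NULL 
Tolkien | 77366
Asimov  | NULL 
Atwood  | 69011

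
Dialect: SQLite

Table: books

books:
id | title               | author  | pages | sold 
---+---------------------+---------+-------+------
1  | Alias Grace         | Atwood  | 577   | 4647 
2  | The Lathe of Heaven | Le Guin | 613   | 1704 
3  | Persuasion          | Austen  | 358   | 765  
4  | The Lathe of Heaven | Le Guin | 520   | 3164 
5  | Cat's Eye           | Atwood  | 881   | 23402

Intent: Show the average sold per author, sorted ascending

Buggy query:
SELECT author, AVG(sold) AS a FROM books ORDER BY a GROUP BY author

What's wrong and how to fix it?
Bug: ORDER BY appears before GROUP BY; SQL clause order requires GROUP BY first

Fix: Move ORDER BY to the end, after GROUP BY

Corrected query:
SELECT author, AVG(sold) AS a FROM books GROUP BY author ORDER BY a

Result:
author  | a      
--------+--------
Austen  | 765    
Le Guin | 2434   
Atwood  | 14024.5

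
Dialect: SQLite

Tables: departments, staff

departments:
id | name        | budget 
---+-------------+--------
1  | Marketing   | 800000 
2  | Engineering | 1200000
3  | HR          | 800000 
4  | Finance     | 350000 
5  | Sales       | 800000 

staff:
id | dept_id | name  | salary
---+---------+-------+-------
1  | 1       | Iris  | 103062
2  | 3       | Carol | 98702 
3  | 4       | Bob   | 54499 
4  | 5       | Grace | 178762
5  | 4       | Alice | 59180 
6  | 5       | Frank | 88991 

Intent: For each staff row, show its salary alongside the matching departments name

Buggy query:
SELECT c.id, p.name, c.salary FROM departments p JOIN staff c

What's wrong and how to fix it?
Bug: Missing join condition: each staff row is matched to all departments rows instead of just its own

Fix: Specify the join condition linking the foreign key to the parent id

Corrected query:
SELECT c.id, p.name, c.salary FROM departments p JOIN staff c ON c.dept_id = p.id

Result:
id | name      | salary
---+-----------+-------
1  | Marketing | 103062
2  | HR        | 98702 
3  | Finance   | 54499 
4  | Sales     | 178762
5  | Finance   | 59180 
6  | Sales     | 88991 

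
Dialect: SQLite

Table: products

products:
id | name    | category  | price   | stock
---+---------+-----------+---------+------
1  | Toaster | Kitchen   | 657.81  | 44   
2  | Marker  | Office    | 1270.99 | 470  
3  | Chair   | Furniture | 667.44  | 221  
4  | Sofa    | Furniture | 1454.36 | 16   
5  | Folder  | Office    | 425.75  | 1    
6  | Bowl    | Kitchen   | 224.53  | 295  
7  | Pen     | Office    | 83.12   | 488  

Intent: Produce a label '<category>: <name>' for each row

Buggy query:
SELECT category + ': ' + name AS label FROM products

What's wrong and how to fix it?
Bug: SQLite uses || for string concatenation; + coerces text to numbers (yielding 0)

Fix: Use the || operator for string concatenation

Corrected query:
SELECT category || ': ' || name AS label FROM products

Result:
label           
----------------
Kitchen: Toaster
Office: Marker  
Furniture: Chair
Furniture: Sofa 
Office: Folder  
Kitchen: Bowl   
Office: Pen     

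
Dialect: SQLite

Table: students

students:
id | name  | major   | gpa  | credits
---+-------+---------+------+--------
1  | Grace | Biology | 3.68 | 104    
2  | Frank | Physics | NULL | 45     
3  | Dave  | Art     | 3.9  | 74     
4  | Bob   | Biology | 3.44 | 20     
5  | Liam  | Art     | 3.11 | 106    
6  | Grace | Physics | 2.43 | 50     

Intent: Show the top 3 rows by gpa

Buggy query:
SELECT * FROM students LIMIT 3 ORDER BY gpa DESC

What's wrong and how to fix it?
Bug: LIMIT must come after ORDER BY

Fix: Swap the clauses: ORDER BY first, then LIMIT

Corrected query:
SELECT * FROM students ORDER BY gpa DESC LIMIT 3

Result:
id | name  | major   | gpa  | credits
---+-------+---------+------+--------
3  | Dave  | Art     | 3.9  | 74     
1  | Grace | Biology | 3.68 | 104    
4  | Bob   | Biology | 3.44 | 20     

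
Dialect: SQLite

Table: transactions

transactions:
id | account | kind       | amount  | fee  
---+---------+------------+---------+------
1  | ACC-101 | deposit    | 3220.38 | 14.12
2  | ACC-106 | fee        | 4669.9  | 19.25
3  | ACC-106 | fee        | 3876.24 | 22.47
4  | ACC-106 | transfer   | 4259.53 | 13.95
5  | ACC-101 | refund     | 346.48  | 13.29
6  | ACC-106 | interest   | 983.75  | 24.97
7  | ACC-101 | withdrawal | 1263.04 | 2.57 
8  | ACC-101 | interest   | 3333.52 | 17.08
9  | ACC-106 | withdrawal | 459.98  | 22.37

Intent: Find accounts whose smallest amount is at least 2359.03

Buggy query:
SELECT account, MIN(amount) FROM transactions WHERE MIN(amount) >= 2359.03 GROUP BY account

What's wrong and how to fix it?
Bug: MIN() in WHERE is a misuse of aggregate

Fix: Replace WHERE with HAVING after the GROUP BY

Corrected query:
SELECT account, MIN(amount) FROM transactions GROUP BY account HAVING MIN(amount) >= 2359.03

Result:
(no rows)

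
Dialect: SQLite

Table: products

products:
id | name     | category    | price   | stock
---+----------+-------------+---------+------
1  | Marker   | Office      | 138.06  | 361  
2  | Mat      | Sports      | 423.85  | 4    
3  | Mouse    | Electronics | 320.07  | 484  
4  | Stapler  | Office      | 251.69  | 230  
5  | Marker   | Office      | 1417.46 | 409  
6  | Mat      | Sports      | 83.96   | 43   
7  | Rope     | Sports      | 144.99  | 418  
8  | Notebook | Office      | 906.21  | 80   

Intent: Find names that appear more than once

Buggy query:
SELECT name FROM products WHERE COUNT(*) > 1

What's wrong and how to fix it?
Bug: WHERE can't reference COUNT(*); aggregates are computed after WHERE

Fix: Group first, then use HAVING for the count condition

Corrected query:
SELECT name FROM products GROUP BY name HAVING COUNT(*) > 1

Result:
name  
------
Marker
Mat   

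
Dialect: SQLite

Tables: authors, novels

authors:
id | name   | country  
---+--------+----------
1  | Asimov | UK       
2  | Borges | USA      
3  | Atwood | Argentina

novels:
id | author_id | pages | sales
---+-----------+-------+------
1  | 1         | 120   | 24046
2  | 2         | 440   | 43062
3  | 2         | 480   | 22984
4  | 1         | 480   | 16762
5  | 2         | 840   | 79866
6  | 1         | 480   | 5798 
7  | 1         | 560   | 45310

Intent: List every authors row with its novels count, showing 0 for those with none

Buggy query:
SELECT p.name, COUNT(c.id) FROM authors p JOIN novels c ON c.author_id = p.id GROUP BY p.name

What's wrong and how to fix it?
Bug: INNER JOIN drops authors rows that have no matching novels rows

Fix: Switch to LEFT JOIN to retain unmatched parent rows

Corrected query:
SELECT p.name, COUNT(c.id) FROM authors p LEFT JOIN novels c ON c.author_id = p.id GROUP BY p.name

Result:
name   | COUNT(c.id)
-------+------------
Asimov | 4          
Atwood | 0          
Borges | 3          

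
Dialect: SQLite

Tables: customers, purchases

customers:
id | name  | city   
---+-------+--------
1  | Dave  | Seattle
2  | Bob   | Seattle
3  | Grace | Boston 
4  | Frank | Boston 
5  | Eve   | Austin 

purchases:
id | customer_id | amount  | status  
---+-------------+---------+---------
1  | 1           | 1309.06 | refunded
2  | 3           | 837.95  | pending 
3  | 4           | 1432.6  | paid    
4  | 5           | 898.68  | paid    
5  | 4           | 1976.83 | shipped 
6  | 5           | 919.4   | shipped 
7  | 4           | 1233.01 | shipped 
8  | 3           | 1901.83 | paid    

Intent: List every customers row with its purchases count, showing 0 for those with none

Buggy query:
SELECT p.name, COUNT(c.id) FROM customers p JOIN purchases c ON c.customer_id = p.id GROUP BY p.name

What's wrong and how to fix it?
Bug: An inner join excludes parents with zero children

Fix: Switch to LEFT JOIN to retain unmatched parent rows

Corrected query:
SELECT p.name, COUNT(c.id) FROM customers p LEFT JOIN purchases c ON c.customer_id = p.id GROUP BY p.name

Result:
name  | COUNT(c.id)
------+------------
Bob   | 0          
Dave  | 1          
Eve   | 2          
Frank | 3          
Grace | 2          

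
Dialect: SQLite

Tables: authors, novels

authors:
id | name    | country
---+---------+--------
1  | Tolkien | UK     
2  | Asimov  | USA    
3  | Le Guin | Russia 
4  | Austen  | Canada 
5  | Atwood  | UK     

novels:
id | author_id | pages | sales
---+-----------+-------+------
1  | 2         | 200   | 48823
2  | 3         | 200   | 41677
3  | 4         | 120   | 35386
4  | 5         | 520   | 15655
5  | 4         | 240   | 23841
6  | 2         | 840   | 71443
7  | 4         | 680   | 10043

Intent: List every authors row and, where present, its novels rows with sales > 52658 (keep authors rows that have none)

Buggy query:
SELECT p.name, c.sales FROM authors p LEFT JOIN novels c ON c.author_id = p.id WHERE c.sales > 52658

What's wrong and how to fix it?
Bug: A WHERE condition on the right-hand table after LEFT JOIN drops unmatched parents

Fix: Move the right-table condition into the ON clause so unmatched parents are kept

Corrected query:
SELECT p.name, c.sales FROM authors p LEFT JOIN novels c ON c.author_id = p.id AND c.sales > 52658

Result:
name    | sales
--------+------
Tolkien | NULL 
Asimov  | 71443
Le Guin | NULL 
Austen  | NULL 
Atwood  | NULL 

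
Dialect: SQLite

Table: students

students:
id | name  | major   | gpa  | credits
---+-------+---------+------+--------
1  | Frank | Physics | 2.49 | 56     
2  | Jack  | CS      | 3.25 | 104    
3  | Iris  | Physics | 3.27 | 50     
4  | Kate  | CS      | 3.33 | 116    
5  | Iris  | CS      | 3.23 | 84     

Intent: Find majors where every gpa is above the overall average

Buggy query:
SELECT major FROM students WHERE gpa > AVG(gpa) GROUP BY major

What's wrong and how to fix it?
Bug: AVG() is an aggregate; it can't sit directly in WHERE

Fix: Use a subquery for AVG and a HAVING MIN(...) filter so the condition holds for every row in the group

Corrected query:
SELECT major FROM students GROUP BY major HAVING MIN(gpa) > (SELECT AVG(gpa) FROM students)

Result:
major
-----
CS   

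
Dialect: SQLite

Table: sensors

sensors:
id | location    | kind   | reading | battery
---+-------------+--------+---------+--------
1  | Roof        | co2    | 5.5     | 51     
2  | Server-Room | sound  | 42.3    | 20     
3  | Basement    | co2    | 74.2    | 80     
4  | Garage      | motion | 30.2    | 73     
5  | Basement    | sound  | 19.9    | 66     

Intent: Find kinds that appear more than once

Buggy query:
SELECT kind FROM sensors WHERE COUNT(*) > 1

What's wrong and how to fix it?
Bug: COUNT(*) is an aggregate and cannot be used in WHERE

Fix: GROUP BY kind, then filter groups with HAVING COUNT(*) > 1

Corrected query:
SELECT kind FROM sensors GROUP BY kind HAVING COUNT(*) > 1

Result:
kind 
-----
co2  
sound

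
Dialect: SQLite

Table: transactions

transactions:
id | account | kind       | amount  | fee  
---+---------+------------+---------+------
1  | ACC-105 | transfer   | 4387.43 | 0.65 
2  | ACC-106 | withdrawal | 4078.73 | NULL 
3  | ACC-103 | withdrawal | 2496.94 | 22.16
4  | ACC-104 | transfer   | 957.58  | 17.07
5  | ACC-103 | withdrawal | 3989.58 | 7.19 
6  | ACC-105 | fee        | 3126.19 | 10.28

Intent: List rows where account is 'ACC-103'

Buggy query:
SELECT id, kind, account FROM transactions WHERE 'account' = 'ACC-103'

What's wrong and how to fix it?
Bug: Single quotes denote string literals in SQL; the column name is being compared as a constant string

Fix: Reference the column as account without single quotes

Corrected query:
SELECT id, kind, account FROM transactions WHERE account = 'ACC-103'

Result:
id | kind       | account
---+------------+--------
3  | withdrawal | ACC-103
5  | withdrawal | ACC-103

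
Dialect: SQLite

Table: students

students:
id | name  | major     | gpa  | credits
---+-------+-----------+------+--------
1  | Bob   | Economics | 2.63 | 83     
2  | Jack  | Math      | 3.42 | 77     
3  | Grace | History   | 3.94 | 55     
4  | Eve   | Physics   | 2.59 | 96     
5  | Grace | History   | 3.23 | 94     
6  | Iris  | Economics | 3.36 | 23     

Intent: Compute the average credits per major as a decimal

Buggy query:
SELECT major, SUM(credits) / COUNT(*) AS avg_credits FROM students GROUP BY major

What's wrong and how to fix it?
Bug: Both operands are integers, so '/' performs integer division and truncates

Fix: Cast one side to REAL so the division keeps the fractional part

Corrected query:
SELECT major, SUM(credits) * 1.0 / COUNT(*) AS avg_credits FROM students GROUP BY major

Result:
major     | avg_credits
----------+------------
Economics | 53         
History   | 74.5       
Math      | 77         
Physics   | 96         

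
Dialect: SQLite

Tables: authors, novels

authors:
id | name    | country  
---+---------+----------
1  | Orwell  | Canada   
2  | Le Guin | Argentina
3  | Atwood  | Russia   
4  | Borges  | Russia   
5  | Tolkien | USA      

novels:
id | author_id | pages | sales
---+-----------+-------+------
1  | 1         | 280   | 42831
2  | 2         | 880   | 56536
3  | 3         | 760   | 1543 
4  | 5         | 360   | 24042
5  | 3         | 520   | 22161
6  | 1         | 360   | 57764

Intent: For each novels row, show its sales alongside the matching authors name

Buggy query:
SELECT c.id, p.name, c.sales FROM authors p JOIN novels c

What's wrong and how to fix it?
Bug: JOIN with no ON clause produces a cartesian product; every novels row pairs with every authors row

Fix: Specify the join condition linking the foreign key to the parent id

Corrected query:
SELECT c.id, p.name, c.sales FROM authors p JOIN novels c ON c.author_id = p.id

Result:
id | name    | sales
---+---------+------
1  | Orwell  | 42831
2  | Le Guin | 56536
3  | Atwood  | 1543 
4  | Tolkien | 24042
5  | Atwood  | 22161
6  | Orwell  | 57764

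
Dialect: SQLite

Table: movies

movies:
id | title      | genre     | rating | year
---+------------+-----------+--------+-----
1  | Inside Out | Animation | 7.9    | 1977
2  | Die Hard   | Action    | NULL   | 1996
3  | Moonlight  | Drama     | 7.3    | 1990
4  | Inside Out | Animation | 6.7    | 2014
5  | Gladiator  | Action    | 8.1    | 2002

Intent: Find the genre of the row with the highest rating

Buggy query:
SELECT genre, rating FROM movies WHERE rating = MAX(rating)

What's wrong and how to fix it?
Bug: MAX(rating) is an aggregate and cannot be used directly in WHERE

Fix: Use a subquery: WHERE rating = (SELECT MAX(rating) FROM movies)

Corrected query:
SELECT genre, rating FROM movies WHERE rating = (SELECT MAX(rating) FROM movies)

Result:
genre  | rating
-------+-------
Action | 8.1   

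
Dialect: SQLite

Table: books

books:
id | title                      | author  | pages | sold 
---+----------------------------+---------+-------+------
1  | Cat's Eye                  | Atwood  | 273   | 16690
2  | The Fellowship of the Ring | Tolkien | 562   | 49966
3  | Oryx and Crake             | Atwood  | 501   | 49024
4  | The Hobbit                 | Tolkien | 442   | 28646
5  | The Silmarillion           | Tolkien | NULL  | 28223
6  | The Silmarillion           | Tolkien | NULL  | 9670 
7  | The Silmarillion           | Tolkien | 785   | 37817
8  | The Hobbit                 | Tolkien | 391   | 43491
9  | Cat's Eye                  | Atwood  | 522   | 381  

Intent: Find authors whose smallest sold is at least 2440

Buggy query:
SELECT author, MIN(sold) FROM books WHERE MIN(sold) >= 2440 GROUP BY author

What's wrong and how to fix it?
Bug: MIN() in WHERE is a misuse of aggregate

Fix: Replace WHERE with HAVING after the GROUP BY

Corrected query:
SELECT author, MIN(sold) FROM books GROUP BY author HAVING MIN(sold) >= 2440

Result:
author  | MIN(sold)
--------+----------
Tolkien | 9670     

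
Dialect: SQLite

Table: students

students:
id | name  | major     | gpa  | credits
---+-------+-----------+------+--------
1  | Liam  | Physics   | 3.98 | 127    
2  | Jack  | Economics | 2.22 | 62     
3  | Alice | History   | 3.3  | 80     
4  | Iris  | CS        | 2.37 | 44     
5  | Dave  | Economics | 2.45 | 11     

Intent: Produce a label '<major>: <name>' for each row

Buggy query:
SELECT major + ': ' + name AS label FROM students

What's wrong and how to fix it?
Bug: SQLite uses || for string concatenation; + coerces text to numbers (yielding 0)

Fix: Replace + with || to concatenate text

Corrected query:
SELECT major || ': ' || name AS label FROM students

Result:
label          
---------------
Physics: Liam  
Economics: Jack
History: Alice 
CS: Iris       
Economics: Dave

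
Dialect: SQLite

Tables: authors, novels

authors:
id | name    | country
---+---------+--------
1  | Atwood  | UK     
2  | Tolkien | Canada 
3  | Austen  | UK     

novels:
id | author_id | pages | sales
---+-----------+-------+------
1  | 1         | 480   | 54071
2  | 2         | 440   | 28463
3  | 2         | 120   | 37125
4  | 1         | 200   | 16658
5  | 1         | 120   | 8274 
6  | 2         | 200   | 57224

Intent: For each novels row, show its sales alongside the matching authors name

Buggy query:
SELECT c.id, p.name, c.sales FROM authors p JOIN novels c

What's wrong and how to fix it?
Bug: JOIN with no ON clause produces a cartesian product; every novels row pairs with every authors row

Fix: Add ON c.author_id = p.id to the JOIN

Corrected query:
SELECT c.id, p.name, c.sales FROM authors p JOIN novels c ON c.author_id = p.id

Result:
id | name    | sales
---+---------+------
1  | Atwood  | 54071
2  | Tolkien | 28463
3  | Tolkien | 37125
4  | Atwood  | 16658
5  | Atwood  | 8274 
6  | Tolkien | 57224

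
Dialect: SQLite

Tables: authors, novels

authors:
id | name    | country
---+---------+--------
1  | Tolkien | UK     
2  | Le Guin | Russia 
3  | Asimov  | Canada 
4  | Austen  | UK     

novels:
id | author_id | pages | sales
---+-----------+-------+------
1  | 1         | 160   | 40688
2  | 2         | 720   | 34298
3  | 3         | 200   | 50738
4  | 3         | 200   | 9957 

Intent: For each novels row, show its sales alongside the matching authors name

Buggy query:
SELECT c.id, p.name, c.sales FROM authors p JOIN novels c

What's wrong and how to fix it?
Bug: Missing join condition: each novels row is matched to all authors rows instead of just its own

Fix: Specify the join condition linking the foreign key to the parent id

Corrected query:
SELECT c.id, p.name, c.sales FROM authors p JOIN novels c ON c.author_id = p.id

Result:
id | name    | sales
---+---------+------
1  | Tolkien | 40688
2  | Le Guin | 34298
3  | Asimov  | 50738
4  | Asimov  | 9957 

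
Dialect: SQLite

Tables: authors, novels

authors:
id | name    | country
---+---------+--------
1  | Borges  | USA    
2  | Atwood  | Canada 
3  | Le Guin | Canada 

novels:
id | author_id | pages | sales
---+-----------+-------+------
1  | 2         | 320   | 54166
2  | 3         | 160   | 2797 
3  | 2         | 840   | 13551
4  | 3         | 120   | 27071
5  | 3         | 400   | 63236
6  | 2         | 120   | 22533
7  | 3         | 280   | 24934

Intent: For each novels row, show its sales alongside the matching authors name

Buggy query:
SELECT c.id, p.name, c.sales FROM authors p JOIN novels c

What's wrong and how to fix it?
Bug: Missing join condition: each novels row is matched to all authors rows instead of just its own

Fix: Add ON c.author_id = p.id to the JOIN

Corrected query:
SELECT c.id, p.name, c.sales FROM authors p JOIN novels c ON c.author_id = p.id

Result:
id | name    | sales
---+---------+------
1  | Atwood  | 54166
2  | Le Guin | 2797 
3  | Atwood  | 13551
4  | Le Guin | 27071
5  | Le Guin | 63236
6  | Atwood  | 22533
7  | Le Guin | 24934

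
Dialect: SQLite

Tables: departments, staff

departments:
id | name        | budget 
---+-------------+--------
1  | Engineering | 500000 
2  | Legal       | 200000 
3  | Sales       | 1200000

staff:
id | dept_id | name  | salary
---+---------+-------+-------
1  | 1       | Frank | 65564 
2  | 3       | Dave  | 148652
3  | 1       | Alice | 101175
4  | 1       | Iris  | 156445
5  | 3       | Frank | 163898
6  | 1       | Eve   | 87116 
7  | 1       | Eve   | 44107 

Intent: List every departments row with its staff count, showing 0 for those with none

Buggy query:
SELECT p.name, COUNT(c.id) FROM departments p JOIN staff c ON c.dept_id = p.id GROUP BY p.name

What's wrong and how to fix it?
Bug: INNER JOIN drops departments rows that have no matching staff rows

Fix: Use LEFT JOIN so parents without children still appear (COUNT(c.id) gives 0)

Corrected query:
SELECT p.name, COUNT(c.id) FROM departments p LEFT JOIN staff c ON c.dept_id = p.id GROUP BY p.name

Result:
name        | COUNT(c.id)
------------+------------
Engineering | 5          
Legal       | 0          
Sales       | 2          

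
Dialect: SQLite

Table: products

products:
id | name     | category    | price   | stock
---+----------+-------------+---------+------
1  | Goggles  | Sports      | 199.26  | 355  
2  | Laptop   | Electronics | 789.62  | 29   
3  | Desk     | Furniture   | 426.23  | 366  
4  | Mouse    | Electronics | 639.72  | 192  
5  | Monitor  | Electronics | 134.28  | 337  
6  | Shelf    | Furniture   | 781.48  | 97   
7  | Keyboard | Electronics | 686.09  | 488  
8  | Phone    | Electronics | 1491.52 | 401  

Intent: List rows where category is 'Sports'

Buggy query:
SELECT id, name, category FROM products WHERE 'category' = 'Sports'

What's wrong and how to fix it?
Bug: Single quotes denote string literals in SQL; the column name is being compared as a constant string

Fix: Remove the quotes around the column name (or use double quotes for an identifier)

Corrected query:
SELECT id, name, category FROM products WHERE category = 'Sports'

Result:
id | name    | category
---+---------+---------
1  | Goggles | Sports  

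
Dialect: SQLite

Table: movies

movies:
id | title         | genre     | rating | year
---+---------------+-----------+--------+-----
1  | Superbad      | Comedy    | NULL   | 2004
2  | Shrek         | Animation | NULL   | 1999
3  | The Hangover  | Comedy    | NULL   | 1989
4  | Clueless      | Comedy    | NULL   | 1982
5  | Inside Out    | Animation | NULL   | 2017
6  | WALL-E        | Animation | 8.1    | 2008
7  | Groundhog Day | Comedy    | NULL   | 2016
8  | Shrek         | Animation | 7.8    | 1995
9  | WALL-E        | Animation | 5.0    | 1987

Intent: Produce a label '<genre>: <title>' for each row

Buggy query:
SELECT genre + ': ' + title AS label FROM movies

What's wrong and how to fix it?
Bug: SQLite uses || for string concatenation; + coerces text to numbers (yielding 0)

Fix: Use the || operator for string concatenation

Corrected query:
SELECT genre || ': ' || title AS label FROM movies

Result:
label                
---------------------
Comedy: Superbad     
Animation: Shrek     
Comedy: The Hangover 
Comedy: Clueless     
Animation: Inside Out
Animation: WALL-E    
Comedy: Groundhog Day
Animation: Shrek     
Animation: WALL-E    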